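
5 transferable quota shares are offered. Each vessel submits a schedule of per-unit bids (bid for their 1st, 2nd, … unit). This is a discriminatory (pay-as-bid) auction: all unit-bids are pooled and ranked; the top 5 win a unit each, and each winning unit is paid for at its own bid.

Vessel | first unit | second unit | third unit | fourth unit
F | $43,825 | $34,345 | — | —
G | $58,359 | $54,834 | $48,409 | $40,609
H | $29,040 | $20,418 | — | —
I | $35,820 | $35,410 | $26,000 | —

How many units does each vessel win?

All unit-bids, highest first — top 5: 58,359 (G-1), 54,834 (G-2), 48,409 (G-3), 43,825 (F-1), 40,609 (G-4)
Next rejected bid: $35,820 (not a price — pay-as-bid).
Allocation: F 1, G 4.

F 1, G 4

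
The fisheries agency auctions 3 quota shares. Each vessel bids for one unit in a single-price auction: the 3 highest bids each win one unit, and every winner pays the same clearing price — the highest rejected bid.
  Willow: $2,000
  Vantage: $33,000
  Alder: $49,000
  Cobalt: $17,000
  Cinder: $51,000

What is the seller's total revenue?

Bids ranked high→low: 51,000 (Cinder), 49,000 (Alder), 33,000 (Vantage), 17,000 (Cobalt), 2,000 (Willow)
Winners (3 units): Cinder, Alder, Vantage.
First losing bid is Cobalt's $17,000, which sets the uniform price.
Total revenue = 3 × $17,000 = $51,000.

Total revenue: $51,000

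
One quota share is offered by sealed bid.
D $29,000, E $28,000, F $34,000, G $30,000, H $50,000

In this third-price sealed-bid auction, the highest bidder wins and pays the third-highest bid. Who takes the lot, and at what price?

Rule: the highest bidder wins and pays the third-highest bid.
Sorting bids: 50,000 (H) > 34,000 (F) > 30,000 (G) > 29,000 (D) > 28,000 (E)
H is highest; pays the third-highest bid, $30,000.

H pays $30,000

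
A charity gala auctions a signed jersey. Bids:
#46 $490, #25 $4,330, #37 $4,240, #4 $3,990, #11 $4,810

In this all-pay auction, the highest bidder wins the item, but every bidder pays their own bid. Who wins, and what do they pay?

Bids in order: 4,810 (#11) > 4,330 (#25) > 4,240 (#37) > 3,990 (#4) > 490 (#46)
#11 is highest and takes the item; every bidder forfeits their bid.

#11 pays $4,810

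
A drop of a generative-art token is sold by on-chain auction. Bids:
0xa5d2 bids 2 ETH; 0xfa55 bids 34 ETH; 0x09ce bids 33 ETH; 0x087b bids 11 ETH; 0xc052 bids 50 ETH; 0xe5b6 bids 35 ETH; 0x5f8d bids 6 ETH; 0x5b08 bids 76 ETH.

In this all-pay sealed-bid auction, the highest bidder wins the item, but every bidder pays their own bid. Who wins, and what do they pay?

0x5b08 pays 76 ETH

All-pay sealed-bid auction: the highest bidder wins the item, but every bidder pays their own bid.
Sorting bids: 76 (0x5b08) > 50 (0xc052) > 35 (0xe5b6) > 34 (0xfa55) > 33 (0x09ce) > 11 (0x087b) > …
0x5b08 is highest and takes the item; every bidder forfeits their bid.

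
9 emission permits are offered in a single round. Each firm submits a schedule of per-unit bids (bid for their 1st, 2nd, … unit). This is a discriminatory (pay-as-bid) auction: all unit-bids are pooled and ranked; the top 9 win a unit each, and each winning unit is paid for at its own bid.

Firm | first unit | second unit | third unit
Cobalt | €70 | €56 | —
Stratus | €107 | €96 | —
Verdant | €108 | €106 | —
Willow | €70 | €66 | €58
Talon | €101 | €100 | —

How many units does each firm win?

Merging the schedules and taking the best 9: 108 (Verdant-1), 107 (Stratus-1), 106 (Verdant-2), 101 (Talon-1), 100 (Talon-2), 96 (Stratus-2), 70 (Cobalt-1), 70 (Willow-1), 66 (Willow-2)
Next rejected bid: €58 (not a price — pay-as-bid).
Allocation: Cobalt 1, Stratus 2, Talon 2, Verdant 2, Willow 2.

Cobalt 1, Stratus 2, Talon 2, Verdant 2, Willow 2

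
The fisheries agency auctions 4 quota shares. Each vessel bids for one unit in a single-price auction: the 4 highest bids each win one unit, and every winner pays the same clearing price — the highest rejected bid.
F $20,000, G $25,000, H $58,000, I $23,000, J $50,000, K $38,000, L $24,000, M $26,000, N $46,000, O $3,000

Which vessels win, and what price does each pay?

Bids ranked high→low: 58,000 (H), 50,000 (J), 46,000 (N), 38,000 (K), 26,000 (M), 25,000 (G), …
Top 4: H, J, N, K.
Highest unsuccessful bid: $26,000 → clearing price.

H, J, N, K; each pays $26,000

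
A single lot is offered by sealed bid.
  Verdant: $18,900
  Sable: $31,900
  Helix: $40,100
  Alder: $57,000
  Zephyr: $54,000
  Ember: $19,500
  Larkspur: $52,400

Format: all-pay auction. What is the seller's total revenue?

Bids ranked: 57,000 (Alder) > 54,000 (Zephyr) > 52,400 (Larkspur) > 40,100 (Helix) > 31,900 (Sable) > 19,500 (Ember) > …
Alder wins with the top bid; all bids are sunk regardless.
Every bidder forfeits their bid regardless of winning.
Revenue = 18,900 + 31,900 + 40,100 + 57,000 + 54,000 + 19,500 + 52,400 = $273,800.

Total revenue: $273,800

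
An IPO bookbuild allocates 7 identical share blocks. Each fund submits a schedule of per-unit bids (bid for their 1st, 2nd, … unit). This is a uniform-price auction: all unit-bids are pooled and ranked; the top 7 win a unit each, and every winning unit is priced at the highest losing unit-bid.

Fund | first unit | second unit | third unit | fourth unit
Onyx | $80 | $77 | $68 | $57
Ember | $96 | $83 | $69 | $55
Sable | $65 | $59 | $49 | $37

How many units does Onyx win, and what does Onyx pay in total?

Merging the schedules and taking the best 7: 96 (Ember-1), 83 (Ember-2), 80 (Onyx-1), 77 (Onyx-2), 69 (Ember-3), 68 (Onyx-3), 65 (Sable-1)
Highest rejected unit-bid = $59.
Onyx wins 3 unit(s) at $59 each.

Onyx: 3 units, pays $177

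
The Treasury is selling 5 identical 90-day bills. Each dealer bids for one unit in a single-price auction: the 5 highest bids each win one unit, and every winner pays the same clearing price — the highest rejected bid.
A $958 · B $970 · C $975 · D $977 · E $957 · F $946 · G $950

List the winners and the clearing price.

D, C, B, A, E; each pays $950

Sorting: 977 (D), 975 (C), 970 (B), 958 (A), 957 (E), 950 (G), 946 (F)
Winners (5 units): D, C, B, A, E.
First losing bid is G's $950, which sets the uniform price.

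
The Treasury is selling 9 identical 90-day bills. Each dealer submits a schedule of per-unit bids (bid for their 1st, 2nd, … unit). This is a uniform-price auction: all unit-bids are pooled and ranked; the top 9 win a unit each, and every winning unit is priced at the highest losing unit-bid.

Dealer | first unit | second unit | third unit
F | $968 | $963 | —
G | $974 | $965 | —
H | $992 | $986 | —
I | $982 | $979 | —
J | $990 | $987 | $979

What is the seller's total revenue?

Total revenue: $8,685

All unit-bids, highest first — top 9: 992 (H-1), 990 (J-1), 987 (J-2), 986 (H-2), 982 (I-1), 979 (I-2), 979 (J-3), 974 (G-1), 968 (F-1)
The (k+1)-th unit-bid is $965.
Allocation: F 1, G 1, H 2, I 2, J 3. Every unit priced at $965.
Revenue = 9 × 965 = $8,685.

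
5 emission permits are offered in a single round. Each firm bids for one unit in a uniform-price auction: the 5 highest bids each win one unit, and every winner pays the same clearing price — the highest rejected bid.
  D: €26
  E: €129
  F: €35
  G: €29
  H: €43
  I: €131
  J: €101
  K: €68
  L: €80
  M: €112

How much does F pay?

F pays €0

Sorting: 131 (I), 129 (E), 112 (M), 101 (J), 80 (L), 68 (K), 43 (H), …
Winners (5 units): I, E, M, J, L.
Highest unsuccessful bid: €68 → clearing price.
F does not win → pays €0.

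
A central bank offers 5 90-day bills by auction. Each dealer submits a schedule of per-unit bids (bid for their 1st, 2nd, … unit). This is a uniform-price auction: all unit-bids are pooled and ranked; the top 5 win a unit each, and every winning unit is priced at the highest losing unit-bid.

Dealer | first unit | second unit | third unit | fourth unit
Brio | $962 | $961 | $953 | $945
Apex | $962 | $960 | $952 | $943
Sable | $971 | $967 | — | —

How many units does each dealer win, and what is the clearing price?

Apex 1, Brio 2, Sable 2; clearing price $960

Merging the schedules and taking the best 5: 971 (Sable-1), 967 (Sable-2), 962 (Brio-1), 962 (Apex-1), 961 (Brio-2)
First bid not allocated: $960.
Allocation: Apex 1, Brio 2, Sable 2.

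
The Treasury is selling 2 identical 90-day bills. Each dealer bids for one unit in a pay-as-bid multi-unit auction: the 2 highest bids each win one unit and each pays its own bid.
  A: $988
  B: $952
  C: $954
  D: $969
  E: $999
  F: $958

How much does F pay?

Sorting: 999 (E), 988 (A), 969 (D), 958 (F), …
The 2 highest are E, A.
F does not win → $0.

F pays $0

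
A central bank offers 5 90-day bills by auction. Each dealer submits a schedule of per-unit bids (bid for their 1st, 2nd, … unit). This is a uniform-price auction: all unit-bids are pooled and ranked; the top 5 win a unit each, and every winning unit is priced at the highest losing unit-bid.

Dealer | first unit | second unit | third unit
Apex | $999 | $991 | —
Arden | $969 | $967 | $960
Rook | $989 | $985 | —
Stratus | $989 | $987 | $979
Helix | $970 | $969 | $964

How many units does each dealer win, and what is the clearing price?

Merging the schedules and taking the best 5: 999 (Apex-1), 991 (Apex-2), 989 (Rook-1), 989 (Stratus-1), 987 (Stratus-2)
Highest rejected unit-bid = $985.
Allocation: Apex 2, Rook 1, Stratus 2.

Apex 2, Rook 1, Stratus 2; clearing price $985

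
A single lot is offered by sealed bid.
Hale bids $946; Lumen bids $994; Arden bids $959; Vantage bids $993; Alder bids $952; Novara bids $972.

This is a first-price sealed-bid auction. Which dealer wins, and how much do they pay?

Lumen pays $994

Bids ranked: 994 (Lumen) > 993 (Vantage) > 972 (Novara) > 959 (Arden) > 952 (Alder) > 946 (Hale)
First-price: Lumen pays what they bid, $994.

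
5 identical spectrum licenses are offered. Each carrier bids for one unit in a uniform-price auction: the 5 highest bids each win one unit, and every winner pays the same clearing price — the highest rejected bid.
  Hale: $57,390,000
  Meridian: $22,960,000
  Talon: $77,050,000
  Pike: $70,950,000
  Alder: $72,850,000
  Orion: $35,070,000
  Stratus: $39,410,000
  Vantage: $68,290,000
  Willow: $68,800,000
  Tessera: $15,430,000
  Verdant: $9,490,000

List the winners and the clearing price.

Talon, Alder, Pike, Willow, Vantage; each pays $57,390,000

Ordering the bids: 77,050,000 (Talon), 72,850,000 (Alder), 70,950,000 (Pike), 68,800,000 (Willow), 68,290,000 (Vantage), 57,390,000 (Hale), 39,410,000 (Stratus), …
Top 5: Talon, Alder, Pike, Willow, Vantage.
Clearing price = highest rejected bid = $57,390,000.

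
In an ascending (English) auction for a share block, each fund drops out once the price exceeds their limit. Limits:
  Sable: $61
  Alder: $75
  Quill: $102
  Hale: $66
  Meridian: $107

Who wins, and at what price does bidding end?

Limits in order: 107 (Meridian) > 102 (Quill) > 75 (Alder) > 66 (Hale) > 61 (Sable)
Once the price passes $102, only Meridian is left; the hammer falls at Quill's limit of $102.

Meridian wins at $102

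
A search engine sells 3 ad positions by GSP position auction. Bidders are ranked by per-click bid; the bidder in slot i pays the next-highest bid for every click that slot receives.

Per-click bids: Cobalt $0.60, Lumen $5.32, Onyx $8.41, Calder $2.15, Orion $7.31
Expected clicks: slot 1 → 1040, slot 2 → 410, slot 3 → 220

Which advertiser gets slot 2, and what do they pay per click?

Ranked by bid: $8.41 (Onyx) > $7.31 (Orion) > $5.32 (Lumen) > $2.15 (Calder) > …
Slot 2 goes to the second-ranked bidder, Orion, who pays the next bid down: $5.32/click.

Orion; $5.32 per click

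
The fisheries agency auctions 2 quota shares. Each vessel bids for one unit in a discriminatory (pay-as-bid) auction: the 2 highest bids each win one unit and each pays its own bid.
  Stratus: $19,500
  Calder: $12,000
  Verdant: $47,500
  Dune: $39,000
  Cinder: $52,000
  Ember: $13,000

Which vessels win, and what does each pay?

Sorting: 52,000 (Cinder), 47,500 (Verdant), 39,000 (Dune), 19,500 (Stratus), …
The 2 highest are Cinder, Verdant.
Each winner pays its own bid: Cinder $52,000, Verdant $47,500.

Cinder $52,000, Verdant $47,500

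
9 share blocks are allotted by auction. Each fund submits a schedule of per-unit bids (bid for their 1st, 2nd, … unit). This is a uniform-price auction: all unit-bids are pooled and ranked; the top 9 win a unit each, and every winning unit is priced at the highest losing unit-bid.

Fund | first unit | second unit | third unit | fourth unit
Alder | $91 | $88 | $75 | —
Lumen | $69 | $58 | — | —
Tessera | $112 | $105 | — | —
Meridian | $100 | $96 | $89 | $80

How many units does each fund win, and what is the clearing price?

Alder 3, Meridian 4, Tessera 2; clearing price $69

All unit-bids, highest first — top 9: 112 (Tessera-1), 105 (Tessera-2), 100 (Meridian-1), 96 (Meridian-2), 91 (Alder-1), 89 (Meridian-3), 88 (Alder-2), 80 (Meridian-4), 75 (Alder-3)
Highest rejected unit-bid = $69.
Allocation: Alder 3, Meridian 4, Tessera 2.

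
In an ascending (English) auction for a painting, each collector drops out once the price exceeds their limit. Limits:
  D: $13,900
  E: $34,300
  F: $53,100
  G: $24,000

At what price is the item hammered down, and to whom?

Rule: the price rises until one bidder remains; the winner pays the price at which the last rival dropped out.
Limits in order: 53,100 (F) > 34,300 (E) > 24,000 (G) > 13,900 (D)
Bidding ends when E exits at $34,300; F takes it.

F wins at $34,300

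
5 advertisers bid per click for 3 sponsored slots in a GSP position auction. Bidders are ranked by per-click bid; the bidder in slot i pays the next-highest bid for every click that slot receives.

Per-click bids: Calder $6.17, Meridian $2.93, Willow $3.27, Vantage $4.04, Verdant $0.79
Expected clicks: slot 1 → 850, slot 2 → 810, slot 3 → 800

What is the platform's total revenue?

Total revenue: $8426.70

Per-click bids in order: $6.17 (Calder) > $4.04 (Vantage) > $3.27 (Willow) > $2.93 (Meridian) > …
Slot 1: Calder pays $4.04 × 850 = $3434.00
Slot 2: Vantage pays $3.27 × 810 = $2648.70
Slot 3: Willow pays $2.93 × 800 = $2344.00
Total = $8426.70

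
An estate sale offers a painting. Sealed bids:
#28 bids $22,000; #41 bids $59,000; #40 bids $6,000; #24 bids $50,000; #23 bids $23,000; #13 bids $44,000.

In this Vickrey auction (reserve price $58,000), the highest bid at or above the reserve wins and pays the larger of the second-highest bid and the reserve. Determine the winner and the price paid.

#41 pays $58,000

Rule: the highest bid at or above the reserve wins and pays the larger of the second-highest bid and the reserve.
Bids in order: 59,000 (#41) > 50,000 (#24) > 44,000 (#13) > 23,000 (#23) > 22,000 (#28) > 6,000 (#40)
#41 has the top bid at or above the reserve ($59,000).
max(second-highest $50,000, reserve $58,000) = $58,000.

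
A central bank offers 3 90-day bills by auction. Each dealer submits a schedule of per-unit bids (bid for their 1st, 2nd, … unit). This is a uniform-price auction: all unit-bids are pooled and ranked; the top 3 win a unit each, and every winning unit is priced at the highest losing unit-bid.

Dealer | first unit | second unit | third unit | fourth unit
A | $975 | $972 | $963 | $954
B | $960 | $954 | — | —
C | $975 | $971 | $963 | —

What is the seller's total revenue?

Total revenue: $2,913

Pooled unit-bids ranked (top 3): 975 (A-1), 975 (C-1), 972 (A-2)
Highest rejected unit-bid = $971.
Allocation: A 2, C 1. Every unit priced at $971.
Revenue = 3 × 971 = $2,913.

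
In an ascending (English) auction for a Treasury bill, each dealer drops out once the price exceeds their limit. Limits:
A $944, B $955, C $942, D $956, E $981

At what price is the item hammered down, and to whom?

Sorting limits: 981 (E) > 956 (D) > 955 (B) > 944 (A) > 942 (C)
D is the last rival to drop out, at $956; E remains and wins at that price.

E wins at $956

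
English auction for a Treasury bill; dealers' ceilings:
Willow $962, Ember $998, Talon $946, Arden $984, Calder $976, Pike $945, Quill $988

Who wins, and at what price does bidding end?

Rule: the price rises until one bidder remains; the winner pays the price at which the last rival dropped out.
Limits in order: 998 (Ember) > 988 (Quill) > 984 (Arden) > 976 (Calder) > 962 (Willow) > 946 (Talon) > …
Bidding ends when Quill exits at $988; Ember takes it.

Ember wins at $988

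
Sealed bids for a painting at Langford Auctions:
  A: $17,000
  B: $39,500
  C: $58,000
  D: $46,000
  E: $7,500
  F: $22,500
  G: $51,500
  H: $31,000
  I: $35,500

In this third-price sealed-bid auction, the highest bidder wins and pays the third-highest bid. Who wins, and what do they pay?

C pays $46,000

Bids in order: 58,000 (C) > 51,500 (G) > 46,000 (D) > 39,500 (B) > 35,500 (I) > 31,000 (H) > …
C wins; payment is bid #3 in the ranking = $46,000.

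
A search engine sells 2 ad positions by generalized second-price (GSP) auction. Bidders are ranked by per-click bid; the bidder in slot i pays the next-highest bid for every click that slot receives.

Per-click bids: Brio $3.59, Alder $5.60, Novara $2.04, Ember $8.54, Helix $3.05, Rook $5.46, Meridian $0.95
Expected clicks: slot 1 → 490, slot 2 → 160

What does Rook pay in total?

Sorting advertisers: $8.54 (Ember) > $5.60 (Alder) > $5.46 (Rook) > …
Rook ranks below slot 2 → no slot, pays nothing.

Rook pays $0.00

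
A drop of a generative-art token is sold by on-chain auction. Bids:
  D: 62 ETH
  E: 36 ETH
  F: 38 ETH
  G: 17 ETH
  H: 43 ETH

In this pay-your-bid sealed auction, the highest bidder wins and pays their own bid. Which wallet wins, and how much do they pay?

D pays 62 ETH

Bids in order: 62 (D) > 43 (H) > 38 (F) > 36 (E) > 17 (G)
First-price: D pays what they bid, 62 ETH.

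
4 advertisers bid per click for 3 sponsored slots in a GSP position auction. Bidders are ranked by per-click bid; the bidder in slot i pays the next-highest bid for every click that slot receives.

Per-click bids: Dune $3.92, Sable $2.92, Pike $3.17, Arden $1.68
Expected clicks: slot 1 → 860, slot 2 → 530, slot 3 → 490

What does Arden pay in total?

Arden pays $0.00

Per-click bids in order: $3.92 (Dune) > $3.17 (Pike) > $2.92 (Sable) > $1.68 (Arden)
Arden ranks below slot 3 → no slot, pays nothing.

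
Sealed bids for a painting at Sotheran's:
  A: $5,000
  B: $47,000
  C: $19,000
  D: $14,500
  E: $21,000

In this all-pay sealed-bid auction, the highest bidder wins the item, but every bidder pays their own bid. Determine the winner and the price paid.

All-pay sealed-bid auction: the highest bidder wins the item, but every bidder pays their own bid.
Bids in order: 47,000 (B) > 21,000 (E) > 19,000 (C) > 14,500 (D) > 5,000 (A)
B is highest and takes the item; every bidder forfeits their bid.

B pays $47,000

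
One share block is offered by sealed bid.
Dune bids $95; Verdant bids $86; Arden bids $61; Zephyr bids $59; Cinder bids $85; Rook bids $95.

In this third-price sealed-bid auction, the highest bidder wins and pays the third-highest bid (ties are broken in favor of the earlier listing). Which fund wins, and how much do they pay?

Dune pays $86

Rule: the highest bidder wins and pays the third-highest bid.
Bids ranked: 95 (Dune) > 95 (Rook) > 86 (Verdant) > 85 (Cinder) > 61 (Arden) > 59 (Zephyr)
Tie at $95 → Dune wins by tie-break.
Dune wins; payment is bid #3 in the ranking = $86.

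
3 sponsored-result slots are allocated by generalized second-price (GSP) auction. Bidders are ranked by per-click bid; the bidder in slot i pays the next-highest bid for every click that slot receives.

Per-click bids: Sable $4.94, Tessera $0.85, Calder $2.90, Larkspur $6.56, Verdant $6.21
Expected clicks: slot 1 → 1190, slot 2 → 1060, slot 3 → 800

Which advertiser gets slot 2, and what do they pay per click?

Sorting advertisers: $6.56 (Larkspur) > $6.21 (Verdant) > $4.94 (Sable) > $2.90 (Calder) > …
Slot 2 goes to the second-ranked bidder, Verdant, who pays the next bid down: $4.94/click.

Verdant; $4.94 per click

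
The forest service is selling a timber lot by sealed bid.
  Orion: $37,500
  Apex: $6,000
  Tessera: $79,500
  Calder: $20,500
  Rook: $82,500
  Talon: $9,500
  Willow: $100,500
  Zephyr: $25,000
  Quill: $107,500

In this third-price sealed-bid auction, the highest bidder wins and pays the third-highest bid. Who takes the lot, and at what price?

Third-price sealed-bid auction: the highest bidder wins and pays the third-highest bid.
Bids in order: 107,500 (Quill) > 100,500 (Willow) > 82,500 (Rook) > 79,500 (Tessera) > 37,500 (Orion) > 25,000 (Zephyr) > …
Quill wins; payment is bid #3 in the ranking = $82,500.

Quill pays $82,500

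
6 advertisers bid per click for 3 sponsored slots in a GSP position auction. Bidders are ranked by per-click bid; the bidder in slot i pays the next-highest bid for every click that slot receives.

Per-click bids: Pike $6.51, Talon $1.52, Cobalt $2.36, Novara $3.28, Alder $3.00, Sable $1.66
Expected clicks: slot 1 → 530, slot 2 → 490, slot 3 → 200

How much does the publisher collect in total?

Total revenue: $3680.40

Per-click bids in order: $6.51 (Pike) > $3.28 (Novara) > $3.00 (Alder) > $2.36 (Cobalt) > …
Slot 1: Pike pays $3.28 × 530 = $1738.40
Slot 2: Novara pays $3.00 × 490 = $1470.00
Slot 3: Alder pays $2.36 × 200 = $472.00
Total = $3680.40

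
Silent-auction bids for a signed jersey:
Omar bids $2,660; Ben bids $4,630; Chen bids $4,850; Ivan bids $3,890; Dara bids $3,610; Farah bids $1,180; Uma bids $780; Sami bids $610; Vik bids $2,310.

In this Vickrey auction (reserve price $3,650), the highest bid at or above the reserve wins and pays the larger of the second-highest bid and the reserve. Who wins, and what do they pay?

Chen pays $4,630

Bids in order: 4,850 (Chen) > 4,630 (Ben) > 3,890 (Ivan) > 3,610 (Dara) > 2,660 (Omar) > 2,310 (Vik) > …
Chen has the top bid at or above the reserve ($4,850).
Second-highest bid $4,630 exceeds the reserve $3,650 → payment $4,630.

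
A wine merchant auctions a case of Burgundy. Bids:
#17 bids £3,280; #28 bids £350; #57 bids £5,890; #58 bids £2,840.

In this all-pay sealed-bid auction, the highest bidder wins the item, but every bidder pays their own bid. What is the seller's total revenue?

Total revenue: £12,360

Sorting bids: 5,890 (#57) > 3,280 (#17) > 2,840 (#58) > 350 (#28)
#57 wins with the top bid; all bids are sunk regardless.
Every bidder forfeits their bid regardless of winning.
Revenue = 3,280 + 350 + 5,890 + 2,840 = £12,360.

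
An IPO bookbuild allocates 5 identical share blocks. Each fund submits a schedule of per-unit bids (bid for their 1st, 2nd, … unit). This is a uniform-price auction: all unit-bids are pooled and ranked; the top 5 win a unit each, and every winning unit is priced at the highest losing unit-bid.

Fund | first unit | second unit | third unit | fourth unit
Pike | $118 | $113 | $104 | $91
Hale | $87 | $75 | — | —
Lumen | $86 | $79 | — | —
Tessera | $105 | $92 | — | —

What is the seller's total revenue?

Total revenue: $455

Merging the schedules and taking the best 5: 118 (Pike-1), 113 (Pike-2), 105 (Tessera-1), 104 (Pike-3), 92 (Tessera-2)
Highest rejected unit-bid = $91.
Allocation: Pike 3, Tessera 2. Every unit priced at $91.
Revenue = 5 × 91 = $455.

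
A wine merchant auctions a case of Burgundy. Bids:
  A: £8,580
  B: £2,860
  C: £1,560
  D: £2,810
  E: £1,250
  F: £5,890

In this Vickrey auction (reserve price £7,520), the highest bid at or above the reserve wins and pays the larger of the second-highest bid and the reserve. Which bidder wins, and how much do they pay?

A pays £7,520

Vickrey auction (reserve price £7,520): the highest bid at or above the reserve wins and pays the larger of the second-highest bid and the reserve.
Bids ranked: 8,580 (A) > 5,890 (F) > 2,860 (B) > 2,810 (D) > 1,560 (C) > 1,250 (E)
Highest eligible bid: A at £8,580.
max(second-highest £5,890, reserve £7,520) = £7,520.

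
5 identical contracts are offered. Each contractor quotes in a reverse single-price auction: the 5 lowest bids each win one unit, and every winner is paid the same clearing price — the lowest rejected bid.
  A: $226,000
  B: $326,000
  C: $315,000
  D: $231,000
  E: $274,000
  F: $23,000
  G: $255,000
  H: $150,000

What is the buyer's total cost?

Ordering the bids: 23,000 (F), 150,000 (H), 226,000 (A), 231,000 (D), 255,000 (G), 274,000 (E), 315,000 (C), …
The 5 lowest are F, H, A, D, G.
Clearing price = lowest rejected bid = $274,000.
Total cost = 5 × $274,000 = $1,370,000.

Total cost: $1,370,000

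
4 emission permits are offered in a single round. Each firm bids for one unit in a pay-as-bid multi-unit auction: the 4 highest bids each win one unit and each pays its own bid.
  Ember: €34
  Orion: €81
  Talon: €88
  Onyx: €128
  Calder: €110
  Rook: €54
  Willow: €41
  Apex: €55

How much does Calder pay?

Sorting: 128 (Onyx), 110 (Calder), 88 (Talon), 81 (Orion), 55 (Apex), 54 (Rook), …
Top 4: Onyx, Calder, Talon, Orion.
Calder wins → own bid €110.

Calder pays €110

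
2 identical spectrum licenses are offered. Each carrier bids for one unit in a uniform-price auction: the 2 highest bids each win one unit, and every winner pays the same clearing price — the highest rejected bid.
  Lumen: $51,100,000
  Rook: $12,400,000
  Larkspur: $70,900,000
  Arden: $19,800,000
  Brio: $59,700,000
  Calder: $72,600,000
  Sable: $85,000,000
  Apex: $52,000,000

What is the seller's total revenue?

Total revenue: $141,800,000

Bids ranked high→low: 85,000,000 (Sable), 72,600,000 (Calder), 70,900,000 (Larkspur), 59,700,000 (Brio), …
The 2 highest are Sable, Calder.
Highest unsuccessful bid: $70,900,000 → clearing price.
Total revenue = 2 × $70,900,000 = $141,800,000.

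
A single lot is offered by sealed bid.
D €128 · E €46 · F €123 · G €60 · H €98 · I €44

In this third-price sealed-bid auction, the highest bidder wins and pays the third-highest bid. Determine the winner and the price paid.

D pays €98

Sorting bids: 128 (D) > 123 (F) > 98 (H) > 60 (G) > 46 (E) > 44 (I)
D is highest; pays the third-highest bid, €98.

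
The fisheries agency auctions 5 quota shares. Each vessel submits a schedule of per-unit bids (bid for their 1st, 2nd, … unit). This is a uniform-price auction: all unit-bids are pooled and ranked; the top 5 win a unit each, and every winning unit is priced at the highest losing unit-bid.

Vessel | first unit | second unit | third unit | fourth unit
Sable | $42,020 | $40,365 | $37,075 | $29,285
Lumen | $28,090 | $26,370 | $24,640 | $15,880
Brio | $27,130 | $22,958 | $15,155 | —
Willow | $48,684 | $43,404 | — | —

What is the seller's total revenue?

Pooled unit-bids ranked (top 5): 48,684 (Willow-1), 43,404 (Willow-2), 42,020 (Sable-1), 40,365 (Sable-2), 37,075 (Sable-3)
First bid not allocated: $29,285.
Allocation: Sable 3, Willow 2. Every unit priced at $29,285.
Revenue = 5 × 29,285 = $146,425.

Total revenue: $146,425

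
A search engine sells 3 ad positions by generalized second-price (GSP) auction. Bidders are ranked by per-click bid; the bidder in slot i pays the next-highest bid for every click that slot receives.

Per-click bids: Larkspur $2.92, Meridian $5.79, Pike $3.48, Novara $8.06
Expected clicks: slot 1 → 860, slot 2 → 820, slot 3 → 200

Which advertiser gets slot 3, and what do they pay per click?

Ranked by bid: $8.06 (Novara) > $5.79 (Meridian) > $3.48 (Pike) > $2.92 (Larkspur)
Slot 3 goes to the third-ranked bidder, Pike, who pays the next bid down: $2.92/click.

Pike; $2.92 per click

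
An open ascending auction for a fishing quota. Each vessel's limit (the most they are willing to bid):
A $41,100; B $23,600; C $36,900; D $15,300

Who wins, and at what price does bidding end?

Limits ranked: 41,100 (A) > 36,900 (C) > 23,600 (B) > 15,300 (D)
Once the price passes $36,900, only A is left; the hammer falls at C's limit of $36,900.

A wins at $36,900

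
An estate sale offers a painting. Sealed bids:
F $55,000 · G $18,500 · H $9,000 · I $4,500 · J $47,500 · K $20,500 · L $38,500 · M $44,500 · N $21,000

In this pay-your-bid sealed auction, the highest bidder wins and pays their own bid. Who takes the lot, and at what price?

Rule: the highest bidder wins and pays their own bid.
Sorting bids: 55,000 (F) > 47,500 (J) > 44,500 (M) > 38,500 (L) > 21,000 (N) > 20,500 (K) > …
First-price: F pays what they bid, $55,000.

F pays $55,000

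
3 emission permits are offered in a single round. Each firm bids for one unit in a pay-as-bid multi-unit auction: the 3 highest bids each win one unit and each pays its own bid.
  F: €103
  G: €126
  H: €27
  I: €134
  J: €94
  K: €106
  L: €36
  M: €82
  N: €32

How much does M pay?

M pays €0

Sorting: 134 (I), 126 (G), 106 (K), 103 (F), 94 (J), …
Top 3: I, G, K.
M does not win → €0.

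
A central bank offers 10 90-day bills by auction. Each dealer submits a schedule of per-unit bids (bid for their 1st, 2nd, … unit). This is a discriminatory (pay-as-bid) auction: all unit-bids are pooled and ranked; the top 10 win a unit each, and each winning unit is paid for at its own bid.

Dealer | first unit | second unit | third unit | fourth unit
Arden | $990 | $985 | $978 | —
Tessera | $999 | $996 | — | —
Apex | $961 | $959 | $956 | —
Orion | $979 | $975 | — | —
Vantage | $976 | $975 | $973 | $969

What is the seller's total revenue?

Pooled unit-bids ranked (top 10): 999 (Tessera-1), 996 (Tessera-2), 990 (Arden-1), 985 (Arden-2), 979 (Orion-1), 978 (Arden-3), 976 (Vantage-1), 975 (Orion-2), 975 (Vantage-2), 973 (Vantage-3)
Next rejected bid: $969 (not a price — pay-as-bid).
Each winning unit pays its own bid.
Revenue = 999 + 996 + 990 + 985 + 979 + 978 + 976 + 975 + 975 + 973 = $9,826.

Total revenue: $9,826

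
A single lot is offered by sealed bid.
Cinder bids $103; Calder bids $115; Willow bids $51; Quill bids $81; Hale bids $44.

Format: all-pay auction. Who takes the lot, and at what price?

Bids in order: 115 (Calder) > 103 (Cinder) > 81 (Quill) > 51 (Willow) > 44 (Hale)
Calder is highest and takes the item; every bidder forfeits their bid.

Calder pays $115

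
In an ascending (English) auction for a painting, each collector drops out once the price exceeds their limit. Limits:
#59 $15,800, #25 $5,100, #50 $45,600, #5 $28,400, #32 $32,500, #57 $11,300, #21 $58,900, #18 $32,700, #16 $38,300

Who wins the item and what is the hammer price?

#21 wins at $45,600

Limits ranked: 58,900 (#21) > 45,600 (#50) > 38,300 (#16) > 32,700 (#18) > 32,500 (#32) > 28,400 (#5) > …
Bidding ends when #50 exits at $45,600; #21 takes it.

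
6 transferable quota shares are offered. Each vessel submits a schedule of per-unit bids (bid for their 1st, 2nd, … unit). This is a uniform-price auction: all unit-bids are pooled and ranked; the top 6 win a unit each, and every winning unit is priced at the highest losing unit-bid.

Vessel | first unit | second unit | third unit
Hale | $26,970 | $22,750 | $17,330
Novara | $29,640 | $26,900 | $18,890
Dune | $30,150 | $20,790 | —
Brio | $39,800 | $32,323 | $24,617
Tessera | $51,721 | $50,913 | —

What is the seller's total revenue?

Pooled unit-bids ranked (top 6): 51,721 (Tessera-1), 50,913 (Tessera-2), 39,800 (Brio-1), 32,323 (Brio-2), 30,150 (Dune-1), 29,640 (Novara-1)
Highest rejected unit-bid = $26,970.
Allocation: Brio 2, Dune 1, Novara 1, Tessera 2. Every unit priced at $26,970.
Revenue = 6 × 26,970 = $161,820.

Total revenue: $161,820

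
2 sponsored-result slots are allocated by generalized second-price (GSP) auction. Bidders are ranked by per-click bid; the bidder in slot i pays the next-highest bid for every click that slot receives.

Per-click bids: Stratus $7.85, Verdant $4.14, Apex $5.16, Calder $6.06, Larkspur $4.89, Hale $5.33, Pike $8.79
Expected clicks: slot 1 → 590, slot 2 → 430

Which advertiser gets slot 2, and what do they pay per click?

Sorting advertisers: $8.79 (Pike) > $7.85 (Stratus) > $6.06 (Calder) > …
Slot 2 goes to the second-ranked bidder, Stratus, who pays the next bid down: $6.06/click.

Stratus; $6.06 per click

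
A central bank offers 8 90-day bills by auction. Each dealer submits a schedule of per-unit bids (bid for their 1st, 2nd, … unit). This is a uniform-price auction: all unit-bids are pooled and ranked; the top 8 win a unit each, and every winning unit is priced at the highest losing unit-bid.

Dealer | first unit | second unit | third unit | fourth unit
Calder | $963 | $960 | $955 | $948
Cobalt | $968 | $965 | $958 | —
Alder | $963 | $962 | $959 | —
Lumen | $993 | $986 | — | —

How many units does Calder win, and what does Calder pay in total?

Merging the schedules and taking the best 8: 993 (Lumen-1), 986 (Lumen-2), 968 (Cobalt-1), 965 (Cobalt-2), 963 (Calder-1), 963 (Alder-1), 962 (Alder-2), 960 (Calder-2)
First bid not allocated: $959.
Calder wins 2 unit(s) at $959 each.

Calder: 2 units, pays $1,918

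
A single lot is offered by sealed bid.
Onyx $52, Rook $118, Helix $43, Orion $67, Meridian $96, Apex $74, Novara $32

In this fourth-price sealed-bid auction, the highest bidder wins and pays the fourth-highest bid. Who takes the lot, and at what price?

Rook pays $67

Bids in order: 118 (Rook) > 96 (Meridian) > 74 (Apex) > 67 (Orion) > 52 (Onyx) > 43 (Helix) > …
Rook wins; payment is bid #4 in the ranking = $67.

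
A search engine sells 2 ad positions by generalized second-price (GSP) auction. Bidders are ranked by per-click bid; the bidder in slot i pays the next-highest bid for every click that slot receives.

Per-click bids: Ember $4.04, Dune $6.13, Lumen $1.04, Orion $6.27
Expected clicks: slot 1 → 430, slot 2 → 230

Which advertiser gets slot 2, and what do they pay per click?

Dune; $4.04 per click

Sorting advertisers: $6.27 (Orion) > $6.13 (Dune) > $4.04 (Ember) > …
Slot 2 goes to the second-ranked bidder, Dune, who pays the next bid down: $4.04/click.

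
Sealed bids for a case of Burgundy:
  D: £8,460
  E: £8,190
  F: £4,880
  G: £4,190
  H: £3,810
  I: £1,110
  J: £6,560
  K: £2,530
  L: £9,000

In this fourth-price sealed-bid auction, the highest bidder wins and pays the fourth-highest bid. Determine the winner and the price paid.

Rule: the highest bidder wins and pays the fourth-highest bid.
Bids in order: 9,000 (L) > 8,460 (D) > 8,190 (E) > 6,560 (J) > 4,880 (F) > 4,190 (G) > …
L is highest; pays the fourth-highest bid, £6,560.

L pays £6,560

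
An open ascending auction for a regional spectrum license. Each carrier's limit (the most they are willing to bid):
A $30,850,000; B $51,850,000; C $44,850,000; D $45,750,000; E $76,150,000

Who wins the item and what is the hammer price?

Open ascending-bid auction: the price rises until one bidder remains; the winner pays the price at which the last rival dropped out.
Limits in order: 76,150,000 (E) > 51,850,000 (B) > 45,750,000 (D) > 44,850,000 (C) > 30,850,000 (A)
B is the last rival to drop out, at $51,850,000; E remains and wins at that price.

E wins at $51,850,000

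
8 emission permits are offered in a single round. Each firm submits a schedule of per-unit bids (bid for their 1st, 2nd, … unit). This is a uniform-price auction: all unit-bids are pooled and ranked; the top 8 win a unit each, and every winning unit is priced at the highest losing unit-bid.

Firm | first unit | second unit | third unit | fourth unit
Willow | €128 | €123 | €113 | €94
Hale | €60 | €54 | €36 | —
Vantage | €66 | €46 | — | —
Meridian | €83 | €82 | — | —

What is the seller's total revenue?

Total revenue: €432

Pooled unit-bids ranked (top 8): 128 (Willow-1), 123 (Willow-2), 113 (Willow-3), 94 (Willow-4), 83 (Meridian-1), 82 (Meridian-2), 66 (Vantage-1), 60 (Hale-1)
First bid not allocated: €54.
Allocation: Hale 1, Meridian 2, Vantage 1, Willow 4. Every unit priced at €54.
Revenue = 8 × 54 = €432.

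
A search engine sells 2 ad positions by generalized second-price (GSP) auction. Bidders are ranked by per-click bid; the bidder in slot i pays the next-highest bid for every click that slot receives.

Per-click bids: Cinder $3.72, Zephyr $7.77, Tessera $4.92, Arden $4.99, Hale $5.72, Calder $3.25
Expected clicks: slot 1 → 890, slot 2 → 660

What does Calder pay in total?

Sorting advertisers: $7.77 (Zephyr) > $5.72 (Hale) > $4.99 (Arden) > …
Calder ranks below slot 2 → no slot, pays nothing.

Calder pays $0.00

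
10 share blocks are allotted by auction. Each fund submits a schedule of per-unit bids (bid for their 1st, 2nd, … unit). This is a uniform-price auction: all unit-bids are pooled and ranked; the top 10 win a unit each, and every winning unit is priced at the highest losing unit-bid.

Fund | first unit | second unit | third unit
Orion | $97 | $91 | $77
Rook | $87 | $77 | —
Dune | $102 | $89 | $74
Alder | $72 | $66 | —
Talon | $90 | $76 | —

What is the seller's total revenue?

Total revenue: $720

Merging the schedules and taking the best 10: 102 (Dune-1), 97 (Orion-1), 91 (Orion-2), 90 (Talon-1), 89 (Dune-2), 87 (Rook-1), 77 (Orion-3), 77 (Rook-2), 76 (Talon-2), 74 (Dune-3)
First bid not allocated: $72.
Allocation: Dune 3, Orion 3, Rook 2, Talon 2. Every unit priced at $72.
Revenue = 10 × 72 = $720.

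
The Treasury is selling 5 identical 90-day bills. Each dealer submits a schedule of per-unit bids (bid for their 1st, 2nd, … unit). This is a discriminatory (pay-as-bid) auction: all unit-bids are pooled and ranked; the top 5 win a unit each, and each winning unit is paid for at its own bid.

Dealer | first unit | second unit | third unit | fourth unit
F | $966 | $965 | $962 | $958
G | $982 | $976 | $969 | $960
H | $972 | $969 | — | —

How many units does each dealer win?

G 3, H 2

All unit-bids, highest first — top 5: 982 (G-1), 976 (G-2), 972 (H-1), 969 (G-3), 969 (H-2)
Next rejected bid: $966 (not a price — pay-as-bid).
Allocation: G 3, H 2.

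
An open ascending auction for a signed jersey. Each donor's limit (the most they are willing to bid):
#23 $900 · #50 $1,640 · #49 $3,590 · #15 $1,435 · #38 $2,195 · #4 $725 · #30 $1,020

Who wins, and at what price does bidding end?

#49 wins at $2,195

Limits in order: 3,590 (#49) > 2,195 (#38) > 1,640 (#50) > 1,435 (#15) > 1,020 (#30) > 900 (#23) > …
Once the price passes $2,195, only #49 is left; the hammer falls at #38's limit of $2,195.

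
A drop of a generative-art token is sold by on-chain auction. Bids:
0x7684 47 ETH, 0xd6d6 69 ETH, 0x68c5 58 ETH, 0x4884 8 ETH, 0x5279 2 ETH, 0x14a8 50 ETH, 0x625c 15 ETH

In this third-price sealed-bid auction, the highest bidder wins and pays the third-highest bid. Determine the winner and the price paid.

0xd6d6 pays 50 ETH

Rule: the highest bidder wins and pays the third-highest bid.
Bids ranked: 69 (0xd6d6) > 58 (0x68c5) > 50 (0x14a8) > 47 (0x7684) > 15 (0x625c) > 8 (0x4884) > …
0xd6d6 is highest; pays the third-highest bid, 50 ETH.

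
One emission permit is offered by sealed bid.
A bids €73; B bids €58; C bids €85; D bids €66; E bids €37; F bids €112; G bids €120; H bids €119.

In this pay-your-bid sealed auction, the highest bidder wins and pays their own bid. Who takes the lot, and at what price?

G pays €120

Rule: the highest bidder wins and pays their own bid.
Sorting bids: 120 (G) > 119 (H) > 112 (F) > 85 (C) > 73 (A) > 66 (D) > …
G has the highest bid and pays exactly that: €120.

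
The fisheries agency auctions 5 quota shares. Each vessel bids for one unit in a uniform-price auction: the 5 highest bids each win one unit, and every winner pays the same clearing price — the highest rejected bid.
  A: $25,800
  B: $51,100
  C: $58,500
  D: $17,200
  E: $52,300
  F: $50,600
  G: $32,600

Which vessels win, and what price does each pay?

C, E, B, F, G; each pays $25,800

Ordering the bids: 58,500 (C), 52,300 (E), 51,100 (B), 50,600 (F), 32,600 (G), 25,800 (A), 17,200 (D)
Winners (5 units): C, E, B, F, G.
First losing bid is A's $25,800, which sets the uniform price.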